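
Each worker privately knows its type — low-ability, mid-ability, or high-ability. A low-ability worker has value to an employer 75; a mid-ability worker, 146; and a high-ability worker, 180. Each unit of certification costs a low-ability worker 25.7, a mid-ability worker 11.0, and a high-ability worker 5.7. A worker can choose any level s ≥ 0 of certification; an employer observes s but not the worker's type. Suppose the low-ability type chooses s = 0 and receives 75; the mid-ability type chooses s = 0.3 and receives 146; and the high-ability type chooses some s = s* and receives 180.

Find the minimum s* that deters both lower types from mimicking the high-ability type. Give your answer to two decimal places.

4.09

Mid-ability type (on-path payoff 146 − 11.0×0.3 = 142.7) won't mimic when 142.7 ≥ 180 − 11.0·s*, i.e. s* ≥ 3.39.
Low-ability type (on-path payoff 75) won't mimic when 75 ≥ 180 − 25.7·s*, i.e. s* ≥ 4.09.
Both must hold, so s* = max(4.09, 3.39) = 4.09. The low-ability type's constraint binds.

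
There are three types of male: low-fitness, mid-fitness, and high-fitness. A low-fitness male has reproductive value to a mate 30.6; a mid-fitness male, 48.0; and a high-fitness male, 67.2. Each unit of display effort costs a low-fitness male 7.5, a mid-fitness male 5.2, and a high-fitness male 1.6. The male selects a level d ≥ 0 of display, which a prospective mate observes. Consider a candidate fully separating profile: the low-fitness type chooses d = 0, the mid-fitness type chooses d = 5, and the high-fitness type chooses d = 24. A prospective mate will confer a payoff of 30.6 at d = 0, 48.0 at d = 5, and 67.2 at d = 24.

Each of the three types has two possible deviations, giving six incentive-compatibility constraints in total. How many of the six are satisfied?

Low-fitness (own payoff 30.6): to d=5 gives 48.0 − 7.5×5 = 10.5 → no gain ✓; to d=24 gives 67.2 − 7.5×24 = -112.8 → no gain ✓.
Mid-fitness (own payoff 48.0 − 5.2×5 = 22): to d=0 gives 30.6 → profitable ✗; to d=24 gives 67.2 − 5.2×24 = -57.6 → no gain ✓.
High-fitness (own payoff 67.2 − 1.6×24 = 28.8): to d=0 gives 30.6 → profitable ✗; to d=5 gives 48.0 − 1.6×5 = 40 → profitable ✗.
3 of the 6 constraints hold; not an equilibrium.

3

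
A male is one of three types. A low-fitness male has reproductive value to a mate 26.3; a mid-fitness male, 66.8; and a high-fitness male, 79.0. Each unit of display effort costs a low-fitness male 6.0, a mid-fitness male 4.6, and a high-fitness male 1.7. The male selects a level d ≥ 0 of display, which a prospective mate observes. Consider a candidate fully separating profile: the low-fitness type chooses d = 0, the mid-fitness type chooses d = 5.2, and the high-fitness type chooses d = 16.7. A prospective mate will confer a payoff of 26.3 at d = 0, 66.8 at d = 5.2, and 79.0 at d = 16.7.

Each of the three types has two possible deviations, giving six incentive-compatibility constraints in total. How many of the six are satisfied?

Low-fitness (own payoff 26.3): to d=5.2 gives 66.8 − 6.0×5.2 = 35.6 → profitable ✗; to d=16.7 gives 79.0 − 6.0×16.7 = -21.2 → no gain ✓.
Mid-fitness (own payoff 66.8 − 4.6×5.2 = 42.88): to d=0 gives 26.3 → no gain ✓; to d=16.7 gives 79.0 − 4.6×16.7 = 2.18 → no gain ✓.
High-fitness (own payoff 79.0 − 1.7×16.7 = 50.61): to d=0 gives 26.3 → no gain ✓; to d=5.2 gives 66.8 − 1.7×5.2 = 57.96 → profitable ✗.
4 of the 6 constraints hold; not an equilibrium.

4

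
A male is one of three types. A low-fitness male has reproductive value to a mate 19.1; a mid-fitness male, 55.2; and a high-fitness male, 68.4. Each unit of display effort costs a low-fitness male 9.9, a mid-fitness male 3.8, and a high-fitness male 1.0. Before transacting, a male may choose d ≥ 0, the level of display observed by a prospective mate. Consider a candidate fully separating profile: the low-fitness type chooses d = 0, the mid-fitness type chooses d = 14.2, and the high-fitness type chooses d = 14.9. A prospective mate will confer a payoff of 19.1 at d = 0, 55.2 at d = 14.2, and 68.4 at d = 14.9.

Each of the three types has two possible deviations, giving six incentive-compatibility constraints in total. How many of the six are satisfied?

Low-fitness (own payoff 19.1): to d=14.2 gives 55.2 − 9.9×14.2 = -85.38 → no gain ✓; to d=14.9 gives 68.4 − 9.9×14.9 = -79.11 → no gain ✓.
High-fitness (own payoff 68.4 − 1.0×14.9 = 53.5): to d=0 gives 19.1 → no gain ✓; to d=14.2 gives 55.2 − 1.0×14.2 = 41 → no gain ✓.
Mid-fitness (own payoff 55.2 − 3.8×14.2 = 1.24): to d=0 gives 19.1 → profitable ✗; to d=14.9 gives 68.4 − 3.8×14.9 = 11.78 → profitable ✗.
4 of the 6 constraints hold; not an equilibrium.

4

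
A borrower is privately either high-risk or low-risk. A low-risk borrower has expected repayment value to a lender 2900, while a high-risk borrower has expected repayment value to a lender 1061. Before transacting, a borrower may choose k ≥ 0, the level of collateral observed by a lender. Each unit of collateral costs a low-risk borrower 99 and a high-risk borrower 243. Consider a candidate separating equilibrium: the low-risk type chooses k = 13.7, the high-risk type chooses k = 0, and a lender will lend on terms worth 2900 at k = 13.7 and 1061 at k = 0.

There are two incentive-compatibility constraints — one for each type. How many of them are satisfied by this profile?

2

Low-risk type: signal → 2900 − 99 × 13.7 = 1543.7; deviate to 0 → 1061. IC holds (1543.7 ≥ 1061).
High-risk type: stay at 0 → 1061; mimic → 2900 − 243 × 13.7 = -429.1. IC holds (1061 ≥ -429.1).
2 of 2 constraints hold, so this is a separating equilibrium.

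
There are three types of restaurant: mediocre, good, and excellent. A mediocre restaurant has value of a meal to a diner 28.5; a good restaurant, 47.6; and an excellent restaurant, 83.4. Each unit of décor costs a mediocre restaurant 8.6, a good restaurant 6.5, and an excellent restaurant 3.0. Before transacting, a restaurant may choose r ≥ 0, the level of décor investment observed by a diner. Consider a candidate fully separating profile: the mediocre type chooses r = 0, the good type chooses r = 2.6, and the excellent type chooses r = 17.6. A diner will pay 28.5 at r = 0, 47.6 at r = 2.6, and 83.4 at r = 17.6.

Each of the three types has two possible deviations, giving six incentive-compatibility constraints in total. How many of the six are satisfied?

5

Good (own payoff 47.6 − 6.5×2.6 = 30.7): to r=0 gives 28.5 → no gain ✓; to r=17.6 gives 83.4 − 6.5×17.6 = -31 → no gain ✓.
Excellent (own payoff 83.4 − 3.0×17.6 = 30.6): to r=0 gives 28.5 → no gain ✓; to r=2.6 gives 47.6 − 3.0×2.6 = 39.8 → profitable ✗.
Mediocre (own payoff 28.5): to r=2.6 gives 47.6 − 8.6×2.6 = 25.24 → no gain ✓; to r=17.6 gives 83.4 − 8.6×17.6 = -67.96 → no gain ✓.
5 of the 6 constraints hold; not an equilibrium.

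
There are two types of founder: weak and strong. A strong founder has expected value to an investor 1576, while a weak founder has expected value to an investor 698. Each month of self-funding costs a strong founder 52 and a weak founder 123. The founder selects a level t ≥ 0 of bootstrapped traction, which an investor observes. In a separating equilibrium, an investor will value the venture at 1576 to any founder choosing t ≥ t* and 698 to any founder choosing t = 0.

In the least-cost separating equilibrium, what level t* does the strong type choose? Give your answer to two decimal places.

A weak founder choosing t = 0 receives 698.
Imitating at t* instead would pay 1576 at cost 123·t*, netting 1576 − 123·t*.
Indifference: 698 = 1576 − 123·t*, so t* = (1576 − 698) / 123 ≈ 7.14.
At t* the weak type's incentive constraint just binds; the strong type strictly prefers t* since its per-unit cost is lower.

7.14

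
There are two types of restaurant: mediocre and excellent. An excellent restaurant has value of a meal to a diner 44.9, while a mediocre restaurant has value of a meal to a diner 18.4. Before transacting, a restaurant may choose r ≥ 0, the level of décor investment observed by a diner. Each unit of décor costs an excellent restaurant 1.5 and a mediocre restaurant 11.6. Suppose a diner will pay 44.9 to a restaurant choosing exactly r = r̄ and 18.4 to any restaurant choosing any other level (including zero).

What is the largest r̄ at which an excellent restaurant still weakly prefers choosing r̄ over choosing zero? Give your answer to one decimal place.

17.7

Choosing r̄ yields the excellent type 44.9 − 1.5·r̄; choosing zero yields 18.4.
The excellent type is indifferent at 44.9 − 1.5·r̄ = 18.4, i.e. r̄ = (44.9 − 18.4) / 1.5 ≈ 17.7.
For any r̄ above 17.7 the excellent type would rather pool at zero, so separation collapses.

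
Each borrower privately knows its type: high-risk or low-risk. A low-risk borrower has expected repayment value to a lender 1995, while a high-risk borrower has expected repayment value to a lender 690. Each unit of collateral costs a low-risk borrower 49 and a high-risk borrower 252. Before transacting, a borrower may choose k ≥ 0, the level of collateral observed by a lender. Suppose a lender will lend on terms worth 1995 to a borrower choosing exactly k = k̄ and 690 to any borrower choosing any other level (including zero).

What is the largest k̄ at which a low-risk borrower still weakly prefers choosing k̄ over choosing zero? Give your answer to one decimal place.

Choosing k̄ yields the low-risk type 1995 − 49·k̄; choosing zero yields 690.
The low-risk type is indifferent at 1995 − 49·k̄ = 690, i.e. k̄ = (1995 − 690) / 49 ≈ 26.6.
For any k̄ above 26.6 the low-risk type would rather pool at zero, so separation collapses.

26.6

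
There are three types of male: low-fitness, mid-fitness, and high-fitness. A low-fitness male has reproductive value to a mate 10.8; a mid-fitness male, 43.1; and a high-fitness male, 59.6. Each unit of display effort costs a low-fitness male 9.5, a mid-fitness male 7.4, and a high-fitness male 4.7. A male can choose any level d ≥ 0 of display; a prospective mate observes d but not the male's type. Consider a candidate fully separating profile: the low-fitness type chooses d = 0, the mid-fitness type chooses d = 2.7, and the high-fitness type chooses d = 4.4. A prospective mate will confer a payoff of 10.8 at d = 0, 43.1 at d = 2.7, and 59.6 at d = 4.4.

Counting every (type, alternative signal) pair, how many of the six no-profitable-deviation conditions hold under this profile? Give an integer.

High-fitness (own payoff 59.6 − 4.7×4.4 = 38.92): to d=0 gives 10.8 → no gain ✓; to d=2.7 gives 43.1 − 4.7×2.7 = 30.41 → no gain ✓.
Low-fitness (own payoff 10.8): to d=2.7 gives 43.1 − 9.5×2.7 = 17.45 → profitable ✗; to d=4.4 gives 59.6 − 9.5×4.4 = 17.8 → profitable ✗.
Mid-fitness (own payoff 43.1 − 7.4×2.7 = 23.12): to d=0 gives 10.8 → no gain ✓; to d=4.4 gives 59.6 − 7.4×4.4 = 27.04 → profitable ✗.
3 of the 6 constraints hold; not an equilibrium.

3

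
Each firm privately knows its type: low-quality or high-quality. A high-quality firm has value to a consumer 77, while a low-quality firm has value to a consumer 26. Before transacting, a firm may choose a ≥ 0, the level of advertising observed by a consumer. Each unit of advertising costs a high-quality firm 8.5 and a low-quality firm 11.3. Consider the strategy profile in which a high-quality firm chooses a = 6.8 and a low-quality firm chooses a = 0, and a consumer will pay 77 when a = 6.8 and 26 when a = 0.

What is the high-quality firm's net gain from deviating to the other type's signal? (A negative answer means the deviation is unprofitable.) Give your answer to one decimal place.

Playing a = 6.8 the high-quality firm receives 77 − 8.5 × 6.8 = 19.2.
Deviating to a = 0 yields 26 instead.
Gain from deviating: 26 − 19.2 = 6.8.
The gain is positive, so the high-quality type's incentive-compatibility constraint is violated — this profile is not a separating equilibrium.

6.8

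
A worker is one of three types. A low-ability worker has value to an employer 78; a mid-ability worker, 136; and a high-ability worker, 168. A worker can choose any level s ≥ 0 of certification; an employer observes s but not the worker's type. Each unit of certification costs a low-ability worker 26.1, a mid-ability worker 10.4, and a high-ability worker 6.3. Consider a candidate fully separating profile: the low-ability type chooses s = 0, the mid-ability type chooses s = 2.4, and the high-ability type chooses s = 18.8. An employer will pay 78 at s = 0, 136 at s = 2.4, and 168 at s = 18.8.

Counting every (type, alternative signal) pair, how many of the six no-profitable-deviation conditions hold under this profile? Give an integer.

Low-ability (own payoff 78): to s=2.4 gives 136 − 26.1×2.4 = 73.36 → no gain ✓; to s=18.8 gives 168 − 26.1×18.8 = -322.68 → no gain ✓.
High-ability (own payoff 168 − 6.3×18.8 = 49.56): to s=0 gives 78 → profitable ✗; to s=2.4 gives 136 − 6.3×2.4 = 120.88 → profitable ✗.
Mid-ability (own payoff 136 − 10.4×2.4 = 111.04): to s=0 gives 78 → no gain ✓; to s=18.8 gives 168 − 10.4×18.8 = -27.52 → no gain ✓.
4 of the 6 constraints hold; not an equilibrium.

4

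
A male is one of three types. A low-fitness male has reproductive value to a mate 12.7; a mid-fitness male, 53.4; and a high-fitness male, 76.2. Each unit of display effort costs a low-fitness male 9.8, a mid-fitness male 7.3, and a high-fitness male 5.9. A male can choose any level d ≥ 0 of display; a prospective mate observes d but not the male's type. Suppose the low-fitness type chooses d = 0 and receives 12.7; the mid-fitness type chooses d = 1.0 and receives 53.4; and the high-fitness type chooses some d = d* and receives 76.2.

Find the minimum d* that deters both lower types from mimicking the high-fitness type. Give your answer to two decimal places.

Low-fitness type (on-path payoff 12.7) won't mimic when 12.7 ≥ 76.2 − 9.8·d*, i.e. d* ≥ 6.48.
Mid-fitness type (on-path payoff 53.4 − 7.3×1.0 = 46.1) won't mimic when 46.1 ≥ 76.2 − 7.3·d*, i.e. d* ≥ 4.12.
Both must hold, so d* = max(6.48, 4.12) = 6.48. The low-fitness type's constraint binds.

6.48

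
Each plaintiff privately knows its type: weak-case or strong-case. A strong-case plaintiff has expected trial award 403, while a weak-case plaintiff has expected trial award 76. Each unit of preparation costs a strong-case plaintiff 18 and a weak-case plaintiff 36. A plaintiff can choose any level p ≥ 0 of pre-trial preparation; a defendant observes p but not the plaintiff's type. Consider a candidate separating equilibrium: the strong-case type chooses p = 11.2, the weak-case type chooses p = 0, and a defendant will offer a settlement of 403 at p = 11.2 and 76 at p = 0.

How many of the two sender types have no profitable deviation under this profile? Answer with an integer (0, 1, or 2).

2

Strong-case type: signal → 403 − 18 × 11.2 = 201.4; deviate to 0 → 76. IC holds (201.4 ≥ 76).
Weak-case type: stay at 0 → 76; mimic → 403 − 36 × 11.2 = -0.2. IC holds (76 ≥ -0.2).
2 of 2 constraints hold, so this is a separating equilibrium.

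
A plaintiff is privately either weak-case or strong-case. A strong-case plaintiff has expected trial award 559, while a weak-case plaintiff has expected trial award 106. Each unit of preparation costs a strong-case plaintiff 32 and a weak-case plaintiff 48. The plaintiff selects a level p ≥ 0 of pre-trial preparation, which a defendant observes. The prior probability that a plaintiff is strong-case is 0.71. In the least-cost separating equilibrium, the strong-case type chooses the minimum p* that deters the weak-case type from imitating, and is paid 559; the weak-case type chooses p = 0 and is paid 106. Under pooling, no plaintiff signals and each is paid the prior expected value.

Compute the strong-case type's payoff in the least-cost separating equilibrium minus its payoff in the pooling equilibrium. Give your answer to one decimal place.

-170.6

Least-cost separating signal: p* solves 106 = 559 − 48·p*, so p* = (559 − 106)/48 = 9.4375.
Strong-case type's separating payoff: 559 − 32 × p* = 559 − 32 × (559 − 106)/48 = 559 − 14496/48 = 257.
Pooling payoff: 0.71 × 559 + 0.29 × 106 = 427.63.
Difference: 257 − 427.63 = -170.63, i.e. -170.6 to one decimal place.
The strong-case type would prefer the pooling outcome.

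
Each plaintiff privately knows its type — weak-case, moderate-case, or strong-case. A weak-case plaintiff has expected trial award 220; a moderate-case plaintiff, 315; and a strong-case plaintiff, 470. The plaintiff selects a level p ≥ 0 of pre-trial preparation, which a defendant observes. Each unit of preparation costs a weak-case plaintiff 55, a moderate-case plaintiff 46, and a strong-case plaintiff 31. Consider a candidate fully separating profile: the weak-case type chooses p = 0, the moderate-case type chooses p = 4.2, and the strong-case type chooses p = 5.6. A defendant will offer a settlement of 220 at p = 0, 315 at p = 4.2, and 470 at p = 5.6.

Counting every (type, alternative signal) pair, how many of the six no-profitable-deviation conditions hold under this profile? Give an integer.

4

Moderate-case (own payoff 315 − 46×4.2 = 121.8): to p=0 gives 220 → profitable ✗; to p=5.6 gives 470 − 46×5.6 = 212.4 → profitable ✗.
Strong-case (own payoff 470 − 31×5.6 = 296.4): to p=0 gives 220 → no gain ✓; to p=4.2 gives 315 − 31×4.2 = 184.8 → no gain ✓.
Weak-case (own payoff 220): to p=4.2 gives 315 − 55×4.2 = 84 → no gain ✓; to p=5.6 gives 470 − 55×5.6 = 162 → no gain ✓.
4 of the 6 constraints hold; not an equilibrium.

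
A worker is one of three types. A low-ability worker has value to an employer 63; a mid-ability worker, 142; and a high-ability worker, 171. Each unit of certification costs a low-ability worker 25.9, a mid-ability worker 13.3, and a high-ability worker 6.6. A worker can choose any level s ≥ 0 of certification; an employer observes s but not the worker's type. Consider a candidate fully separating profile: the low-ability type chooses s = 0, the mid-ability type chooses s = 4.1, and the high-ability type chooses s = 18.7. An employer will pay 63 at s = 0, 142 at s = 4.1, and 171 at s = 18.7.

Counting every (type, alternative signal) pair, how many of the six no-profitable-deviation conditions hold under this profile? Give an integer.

4

High-ability (own payoff 171 − 6.6×18.7 = 47.58): to s=0 gives 63 → profitable ✗; to s=4.1 gives 142 − 6.6×4.1 = 114.94 → profitable ✗.
Mid-ability (own payoff 142 − 13.3×4.1 = 87.47): to s=0 gives 63 → no gain ✓; to s=18.7 gives 171 − 13.3×18.7 = -77.71 → no gain ✓.
Low-ability (own payoff 63): to s=4.1 gives 142 − 25.9×4.1 = 35.81 → no gain ✓; to s=18.7 gives 171 − 25.9×18.7 = -313.33 → no gain ✓.
4 of the 6 constraints hold; not an equilibrium.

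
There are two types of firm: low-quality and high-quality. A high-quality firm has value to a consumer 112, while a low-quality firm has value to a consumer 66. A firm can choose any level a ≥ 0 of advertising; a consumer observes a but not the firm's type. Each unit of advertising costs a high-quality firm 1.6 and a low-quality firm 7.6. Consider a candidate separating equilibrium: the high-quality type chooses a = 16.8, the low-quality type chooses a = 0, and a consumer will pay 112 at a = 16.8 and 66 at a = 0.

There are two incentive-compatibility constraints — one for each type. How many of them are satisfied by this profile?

2

Low-quality type: stay at 0 → 66; mimic → 112 − 7.6 × 16.8 = -15.68. IC holds (66 ≥ -15.68).
High-quality type: signal → 112 − 1.6 × 16.8 = 85.12; deviate to 0 → 66. IC holds (85.12 ≥ 66).
2 of 2 constraints hold, so this is a separating equilibrium.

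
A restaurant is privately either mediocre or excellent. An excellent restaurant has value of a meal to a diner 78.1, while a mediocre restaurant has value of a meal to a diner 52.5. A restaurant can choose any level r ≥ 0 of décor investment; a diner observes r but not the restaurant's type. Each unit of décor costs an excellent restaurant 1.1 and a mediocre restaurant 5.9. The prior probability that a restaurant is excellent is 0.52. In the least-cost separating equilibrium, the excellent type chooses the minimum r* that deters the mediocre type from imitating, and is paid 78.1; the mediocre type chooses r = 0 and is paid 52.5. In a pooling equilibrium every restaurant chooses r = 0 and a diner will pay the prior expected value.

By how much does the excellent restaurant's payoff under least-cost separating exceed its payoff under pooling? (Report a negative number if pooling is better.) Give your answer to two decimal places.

Least-cost separating signal: r* solves 52.5 = 78.1 − 5.9·r*, so r* = (78.1 − 52.5)/5.9 ≈ 4.3390.
Excellent type's separating payoff: 78.1 − 1.1 × r* = 78.1 − 1.1 × (78.1 − 52.5)/5.9 = 78.1 − 28.16/5.9 ≈ 73.3271.
Pooling payoff: 0.52 × 78.1 + 0.48 × 52.5 = 65.812.
Difference: 73.3271 − 65.812 = 7.5151, i.e. 7.52 to two decimal places.
The excellent type prefers to separate.

7.52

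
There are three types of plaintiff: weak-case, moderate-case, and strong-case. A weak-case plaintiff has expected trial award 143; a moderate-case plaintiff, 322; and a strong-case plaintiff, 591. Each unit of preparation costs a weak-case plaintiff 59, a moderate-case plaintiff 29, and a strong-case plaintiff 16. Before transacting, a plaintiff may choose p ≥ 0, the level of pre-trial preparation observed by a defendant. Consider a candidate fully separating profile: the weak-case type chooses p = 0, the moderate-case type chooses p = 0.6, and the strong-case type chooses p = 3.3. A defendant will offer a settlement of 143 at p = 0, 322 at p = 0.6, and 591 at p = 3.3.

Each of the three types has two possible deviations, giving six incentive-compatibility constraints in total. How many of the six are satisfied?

3

Moderate-case (own payoff 322 − 29×0.6 = 304.6): to p=0 gives 143 → no gain ✓; to p=3.3 gives 591 − 29×3.3 = 495.3 → profitable ✗.
Weak-case (own payoff 143): to p=0.6 gives 322 − 59×0.6 = 286.6 → profitable ✗; to p=3.3 gives 591 − 59×3.3 = 396.3 → profitable ✗.
Strong-case (own payoff 591 − 16×3.3 = 538.2): to p=0 gives 143 → no gain ✓; to p=0.6 gives 322 − 16×0.6 = 312.4 → no gain ✓.
3 of the 6 constraints hold; not an equilibrium.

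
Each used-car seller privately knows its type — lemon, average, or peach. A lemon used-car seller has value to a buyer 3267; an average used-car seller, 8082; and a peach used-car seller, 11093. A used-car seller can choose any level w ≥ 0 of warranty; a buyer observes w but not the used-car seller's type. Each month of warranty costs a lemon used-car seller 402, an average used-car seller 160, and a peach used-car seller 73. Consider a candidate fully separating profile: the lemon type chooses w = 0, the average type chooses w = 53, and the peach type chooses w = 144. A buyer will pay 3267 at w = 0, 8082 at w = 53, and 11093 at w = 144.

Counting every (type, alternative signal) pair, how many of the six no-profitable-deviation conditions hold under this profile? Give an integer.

3

Peach (own payoff 11093 − 73×144 = 581): to w=0 gives 3267 → profitable ✗; to w=53 gives 8082 − 73×53 = 4213 → profitable ✗.
Average (own payoff 8082 − 160×53 = -398): to w=0 gives 3267 → profitable ✗; to w=144 gives 11093 − 160×144 = -11947 → no gain ✓.
Lemon (own payoff 3267): to w=53 gives 8082 − 402×53 = -13224 → no gain ✓; to w=144 gives 11093 − 402×144 = -46795 → no gain ✓.
3 of the 6 constraints hold; not an equilibrium.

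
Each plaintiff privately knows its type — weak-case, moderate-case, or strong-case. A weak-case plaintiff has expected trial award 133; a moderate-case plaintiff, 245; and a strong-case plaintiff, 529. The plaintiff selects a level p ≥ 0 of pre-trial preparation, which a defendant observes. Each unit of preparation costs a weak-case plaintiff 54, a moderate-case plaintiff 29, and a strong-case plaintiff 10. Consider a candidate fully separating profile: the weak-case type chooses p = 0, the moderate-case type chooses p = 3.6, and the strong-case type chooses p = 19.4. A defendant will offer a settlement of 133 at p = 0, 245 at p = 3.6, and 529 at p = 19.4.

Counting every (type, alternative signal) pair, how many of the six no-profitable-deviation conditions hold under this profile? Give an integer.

Moderate-case (own payoff 245 − 29×3.6 = 140.6): to p=0 gives 133 → no gain ✓; to p=19.4 gives 529 − 29×19.4 = -33.6 → no gain ✓.
Weak-case (own payoff 133): to p=3.6 gives 245 − 54×3.6 = 50.6 → no gain ✓; to p=19.4 gives 529 − 54×19.4 = -518.6 → no gain ✓.
Strong-case (own payoff 529 − 10×19.4 = 335): to p=0 gives 133 → no gain ✓; to p=3.6 gives 245 − 10×3.6 = 209 → no gain ✓.
6 of the 6 constraints hold; this profile is a separating equilibrium.

6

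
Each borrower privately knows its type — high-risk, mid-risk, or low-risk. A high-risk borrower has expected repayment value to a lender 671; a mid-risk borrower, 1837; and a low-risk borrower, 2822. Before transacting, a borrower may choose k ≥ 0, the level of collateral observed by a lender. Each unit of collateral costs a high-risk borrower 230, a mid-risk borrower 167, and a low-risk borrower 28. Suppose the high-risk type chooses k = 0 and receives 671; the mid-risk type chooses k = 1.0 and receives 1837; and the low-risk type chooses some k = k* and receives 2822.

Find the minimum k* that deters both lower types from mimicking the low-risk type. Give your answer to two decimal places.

Mid-risk type (on-path payoff 1837 − 167×1.0 = 1670) won't mimic when 1670 ≥ 2822 − 167·k*, i.e. k* ≥ 6.90.
High-risk type (on-path payoff 671) won't mimic when 671 ≥ 2822 − 230·k*, i.e. k* ≥ 9.35.
Both must hold, so k* = max(9.35, 6.90) = 9.35. The high-risk type's constraint binds.

9.35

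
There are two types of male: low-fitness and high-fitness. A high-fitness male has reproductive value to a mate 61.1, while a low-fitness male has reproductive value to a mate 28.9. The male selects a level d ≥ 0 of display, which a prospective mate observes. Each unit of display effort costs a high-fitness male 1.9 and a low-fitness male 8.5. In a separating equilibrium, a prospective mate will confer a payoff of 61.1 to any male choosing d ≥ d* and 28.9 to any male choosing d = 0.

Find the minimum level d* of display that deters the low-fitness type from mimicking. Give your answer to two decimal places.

3.79

A low-fitness male choosing d = 0 receives 28.9.
Imitating at d* instead would pay 61.1 at cost 8.5·d*, netting 61.1 − 8.5·d*.
Indifference: 28.9 = 61.1 − 8.5·d*, so d* = (61.1 − 28.9) / 8.5 ≈ 3.79.
At d* the low-fitness type's incentive constraint just binds; the high-fitness type strictly prefers d* since its per-unit cost is lower.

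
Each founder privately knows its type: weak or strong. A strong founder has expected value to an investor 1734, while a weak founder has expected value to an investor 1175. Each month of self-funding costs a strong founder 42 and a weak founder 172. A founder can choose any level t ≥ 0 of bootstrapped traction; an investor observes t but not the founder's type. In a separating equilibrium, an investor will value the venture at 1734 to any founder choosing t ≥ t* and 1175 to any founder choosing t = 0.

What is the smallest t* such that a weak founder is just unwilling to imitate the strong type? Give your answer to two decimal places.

3.25

A weak founder choosing t = 0 receives 1175.
Imitating at t* instead would pay 1734 at cost 172·t*, netting 1734 − 172·t*.
Indifference: 1175 = 1734 − 172·t*, so t* = (1734 − 1175) / 172 = 3.25.
This is the weak type's binding incentive-compatibility constraint; any t ≥ 3.25 sustains separation on that side.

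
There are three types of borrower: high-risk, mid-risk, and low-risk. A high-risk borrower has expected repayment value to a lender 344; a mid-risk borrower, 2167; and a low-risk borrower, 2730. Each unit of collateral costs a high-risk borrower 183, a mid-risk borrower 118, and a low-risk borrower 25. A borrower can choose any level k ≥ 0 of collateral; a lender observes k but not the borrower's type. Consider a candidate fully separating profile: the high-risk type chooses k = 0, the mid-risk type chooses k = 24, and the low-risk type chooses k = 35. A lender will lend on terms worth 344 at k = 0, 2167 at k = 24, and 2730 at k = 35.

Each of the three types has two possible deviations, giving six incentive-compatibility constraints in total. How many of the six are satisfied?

5

Low-risk (own payoff 2730 − 25×35 = 1855): to k=0 gives 344 → no gain ✓; to k=24 gives 2167 − 25×24 = 1567 → no gain ✓.
Mid-risk (own payoff 2167 − 118×24 = -665): to k=0 gives 344 → profitable ✗; to k=35 gives 2730 − 118×35 = -1400 → no gain ✓.
High-risk (own payoff 344): to k=24 gives 2167 − 183×24 = -2225 → no gain ✓; to k=35 gives 2730 − 183×35 = -3675 → no gain ✓.
5 of the 6 constraints hold; not an equilibrium.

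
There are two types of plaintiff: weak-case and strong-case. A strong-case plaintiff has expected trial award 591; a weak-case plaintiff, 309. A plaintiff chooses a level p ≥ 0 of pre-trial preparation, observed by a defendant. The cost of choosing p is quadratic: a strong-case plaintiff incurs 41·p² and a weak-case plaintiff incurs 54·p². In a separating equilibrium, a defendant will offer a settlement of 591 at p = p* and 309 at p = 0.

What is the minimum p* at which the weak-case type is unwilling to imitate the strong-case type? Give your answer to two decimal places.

2.29

The weak-case type at p = 0 receives 309; imitating at p* yields 591 − 54·p*².
Indifference: 309 = 591 − 54·p*², so p*² = (591 − 309) / 54 ≈ 5.2222.
p* = √5.2222 ≈ 2.29.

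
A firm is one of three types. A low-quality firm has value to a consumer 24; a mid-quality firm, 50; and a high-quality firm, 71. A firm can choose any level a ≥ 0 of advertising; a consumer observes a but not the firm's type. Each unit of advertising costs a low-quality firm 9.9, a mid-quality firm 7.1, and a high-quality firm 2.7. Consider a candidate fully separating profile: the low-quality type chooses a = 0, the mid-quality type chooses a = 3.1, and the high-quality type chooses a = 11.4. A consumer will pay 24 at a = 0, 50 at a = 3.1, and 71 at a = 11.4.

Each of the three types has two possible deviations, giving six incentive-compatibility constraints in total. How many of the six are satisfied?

5

Low-quality (own payoff 24): to a=3.1 gives 50 − 9.9×3.1 = 19.31 → no gain ✓; to a=11.4 gives 71 − 9.9×11.4 = -41.86 → no gain ✓.
High-quality (own payoff 71 − 2.7×11.4 = 40.22): to a=0 gives 24 → no gain ✓; to a=3.1 gives 50 − 2.7×3.1 = 41.63 → profitable ✗.
Mid-quality (own payoff 50 − 7.1×3.1 = 27.99): to a=0 gives 24 → no gain ✓; to a=11.4 gives 71 − 7.1×11.4 = -9.94 → no gain ✓.
5 of the 6 constraints hold; not an equilibrium.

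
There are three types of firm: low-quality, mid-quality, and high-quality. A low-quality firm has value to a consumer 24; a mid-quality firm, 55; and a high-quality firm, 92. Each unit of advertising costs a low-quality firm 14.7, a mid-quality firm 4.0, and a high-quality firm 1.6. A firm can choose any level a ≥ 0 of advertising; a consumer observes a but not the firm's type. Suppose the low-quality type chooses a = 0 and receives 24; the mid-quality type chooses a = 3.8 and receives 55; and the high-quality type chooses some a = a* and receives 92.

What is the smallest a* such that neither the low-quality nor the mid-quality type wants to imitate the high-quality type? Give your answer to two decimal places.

13.05

Mid-quality type (on-path payoff 55 − 4.0×3.8 = 39.8) won't mimic when 39.8 ≥ 92 − 4.0·a*, i.e. a* ≥ 13.05.
Low-quality type (on-path payoff 24) won't mimic when 24 ≥ 92 − 14.7·a*, i.e. a* ≥ 4.63.
Both must hold, so a* = max(4.63, 13.05) = 13.05. The mid-quality type's constraint binds.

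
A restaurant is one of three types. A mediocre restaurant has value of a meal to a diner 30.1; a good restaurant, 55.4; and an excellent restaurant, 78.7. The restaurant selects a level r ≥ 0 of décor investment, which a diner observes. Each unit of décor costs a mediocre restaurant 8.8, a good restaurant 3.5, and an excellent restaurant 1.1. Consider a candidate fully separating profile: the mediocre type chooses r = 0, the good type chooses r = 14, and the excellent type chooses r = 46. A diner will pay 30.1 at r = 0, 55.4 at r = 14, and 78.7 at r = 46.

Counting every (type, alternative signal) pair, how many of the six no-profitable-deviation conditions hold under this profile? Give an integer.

3

Mediocre (own payoff 30.1): to r=14 gives 55.4 − 8.8×14 = -67.8 → no gain ✓; to r=46 gives 78.7 − 8.8×46 = -326.1 → no gain ✓.
Good (own payoff 55.4 − 3.5×14 = 6.4): to r=0 gives 30.1 → profitable ✗; to r=46 gives 78.7 − 3.5×46 = -82.3 → no gain ✓.
Excellent (own payoff 78.7 − 1.1×46 = 28.1): to r=0 gives 30.1 → profitable ✗; to r=14 gives 55.4 − 1.1×14 = 40 → profitable ✗.
3 of the 6 constraints hold; not an equilibrium.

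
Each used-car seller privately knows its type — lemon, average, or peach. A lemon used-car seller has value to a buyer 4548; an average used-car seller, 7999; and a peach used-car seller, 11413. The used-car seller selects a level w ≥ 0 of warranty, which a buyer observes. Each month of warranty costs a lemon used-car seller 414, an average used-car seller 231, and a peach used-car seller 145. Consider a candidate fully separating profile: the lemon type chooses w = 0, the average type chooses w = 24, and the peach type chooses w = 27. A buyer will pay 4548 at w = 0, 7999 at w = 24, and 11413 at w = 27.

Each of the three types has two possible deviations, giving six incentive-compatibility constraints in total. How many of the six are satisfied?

4

Average (own payoff 7999 − 231×24 = 2455): to w=0 gives 4548 → profitable ✗; to w=27 gives 11413 − 231×27 = 5176 → profitable ✗.
Lemon (own payoff 4548): to w=24 gives 7999 − 414×24 = -1937 → no gain ✓; to w=27 gives 11413 − 414×27 = 235 → no gain ✓.
Peach (own payoff 11413 − 145×27 = 7498): to w=0 gives 4548 → no gain ✓; to w=24 gives 7999 − 145×24 = 4519 → no gain ✓.
4 of the 6 constraints hold; not an equilibrium.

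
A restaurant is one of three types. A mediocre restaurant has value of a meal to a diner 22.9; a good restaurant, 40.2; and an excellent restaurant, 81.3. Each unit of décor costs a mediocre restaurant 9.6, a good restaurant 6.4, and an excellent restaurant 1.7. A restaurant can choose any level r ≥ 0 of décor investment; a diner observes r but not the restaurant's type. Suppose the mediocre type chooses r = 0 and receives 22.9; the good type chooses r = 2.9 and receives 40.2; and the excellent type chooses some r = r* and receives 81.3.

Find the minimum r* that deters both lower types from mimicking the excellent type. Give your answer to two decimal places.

Good type (on-path payoff 40.2 − 6.4×2.9 = 21.64) won't mimic when 21.64 ≥ 81.3 − 6.4·r*, i.e. r* ≥ 9.32.
Mediocre type (on-path payoff 22.9) won't mimic when 22.9 ≥ 81.3 − 9.6·r*, i.e. r* ≥ 6.08.
Both must hold, so r* = max(6.08, 9.32) = 9.32. The good type's constraint binds.

9.32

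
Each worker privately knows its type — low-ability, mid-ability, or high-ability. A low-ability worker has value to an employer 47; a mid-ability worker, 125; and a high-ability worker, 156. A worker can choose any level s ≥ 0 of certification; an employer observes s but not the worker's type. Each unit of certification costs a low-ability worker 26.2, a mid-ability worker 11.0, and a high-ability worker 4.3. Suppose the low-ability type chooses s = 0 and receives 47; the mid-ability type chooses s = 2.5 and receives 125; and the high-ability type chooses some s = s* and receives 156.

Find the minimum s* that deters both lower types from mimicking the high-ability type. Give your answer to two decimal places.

Low-ability type (on-path payoff 47) won't mimic when 47 ≥ 156 − 26.2·s*, i.e. s* ≥ 4.16.
Mid-ability type (on-path payoff 125 − 11.0×2.5 = 97.5) won't mimic when 97.5 ≥ 156 − 11.0·s*, i.e. s* ≥ 5.32.
Both must hold, so s* = max(4.16, 5.32) = 5.32. The mid-ability type's constraint binds.

5.32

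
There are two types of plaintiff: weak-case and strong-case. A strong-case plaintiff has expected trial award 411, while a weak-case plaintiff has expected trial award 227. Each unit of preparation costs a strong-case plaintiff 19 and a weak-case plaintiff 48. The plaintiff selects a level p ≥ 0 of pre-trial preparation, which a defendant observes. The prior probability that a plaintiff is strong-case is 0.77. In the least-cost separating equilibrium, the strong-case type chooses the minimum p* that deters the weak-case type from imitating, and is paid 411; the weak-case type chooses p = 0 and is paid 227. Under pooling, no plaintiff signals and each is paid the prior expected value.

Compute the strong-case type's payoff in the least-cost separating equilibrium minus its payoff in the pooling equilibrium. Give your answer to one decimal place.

-30.5

Least-cost separating signal: p* solves 227 = 411 − 48·p*, so p* = (411 − 227)/48 ≈ 3.8333.
Strong-case type's separating payoff: 411 − 19 × p* = 411 − 19 × (411 − 227)/48 = 411 − 3496/48 ≈ 338.167.
Pooling payoff: 0.77 × 411 + 0.23 × 227 = 368.68.
Difference: 338.167 − 368.68 = -30.513, i.e. -30.5 to one decimal place.
The strong-case type would prefer the pooling outcome.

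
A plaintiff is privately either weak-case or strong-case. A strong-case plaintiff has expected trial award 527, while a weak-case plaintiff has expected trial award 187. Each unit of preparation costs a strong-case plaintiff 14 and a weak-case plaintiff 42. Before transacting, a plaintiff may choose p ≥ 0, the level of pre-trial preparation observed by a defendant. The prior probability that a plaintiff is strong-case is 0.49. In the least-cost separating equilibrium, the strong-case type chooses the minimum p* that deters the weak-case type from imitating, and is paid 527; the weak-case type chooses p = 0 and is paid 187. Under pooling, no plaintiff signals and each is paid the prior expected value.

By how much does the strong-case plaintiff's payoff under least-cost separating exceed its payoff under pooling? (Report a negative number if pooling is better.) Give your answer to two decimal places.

Least-cost separating signal: p* solves 187 = 527 − 42·p*, so p* = (527 − 187)/42 ≈ 8.0952.
Strong-case type's separating payoff: 527 − 14 × p* = 527 − 14 × (527 − 187)/42 = 527 − 4760/42 ≈ 413.6667.
Pooling payoff: 0.49 × 527 + 0.51 × 187 = 353.6.
Difference: 413.6667 − 353.6 = 60.0667, i.e. 60.07 to two decimal places.
The strong-case type prefers to separate.

60.07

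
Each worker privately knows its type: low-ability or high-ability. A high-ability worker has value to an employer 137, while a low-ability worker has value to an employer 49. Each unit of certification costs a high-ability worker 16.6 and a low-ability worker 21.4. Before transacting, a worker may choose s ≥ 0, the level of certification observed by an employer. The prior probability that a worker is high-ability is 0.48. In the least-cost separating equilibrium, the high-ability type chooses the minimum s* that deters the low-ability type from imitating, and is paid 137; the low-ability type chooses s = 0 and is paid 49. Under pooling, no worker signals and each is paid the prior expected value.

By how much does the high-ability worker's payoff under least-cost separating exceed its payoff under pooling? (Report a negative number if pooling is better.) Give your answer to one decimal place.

-22.5

Least-cost separating signal: s* solves 49 = 137 − 21.4·s*, so s* = (137 − 49)/21.4 ≈ 4.1121.
High-ability type's separating payoff: 137 − 16.6 × s* = 137 − 16.6 × (137 − 49)/21.4 = 137 − 1460.8/21.4 ≈ 68.738.
Pooling payoff: 0.48 × 137 + 0.52 × 49 = 91.24.
Difference: 68.738 − 91.24 = -22.502, i.e. -22.5 to one decimal place.
The high-ability type would prefer the pooling outcome.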